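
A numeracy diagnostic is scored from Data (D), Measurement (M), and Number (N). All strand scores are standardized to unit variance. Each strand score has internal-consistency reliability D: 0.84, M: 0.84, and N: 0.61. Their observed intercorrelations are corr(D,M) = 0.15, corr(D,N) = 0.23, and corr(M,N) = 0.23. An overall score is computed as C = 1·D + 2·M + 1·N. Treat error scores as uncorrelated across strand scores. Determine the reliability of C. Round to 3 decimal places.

Var(C) = 1 + 2² + 1 + 2·[2·0.15 + 0.23 + 2·0.23] = 6 + 1.98 = 7.98.
Because errors are independent across components, Cov(Tᵢ,Tⱼ) = Cov(Xᵢ,Xⱼ); the off-diagonal part of the true-score variance is the same as above.
True-score variance = [0.84 + 2²·0.84 + 0.61] + 1.98 = 4.81 + 1.98 = 6.79.
Reliability = 6.79 / 7.98 = 0.851.

0.851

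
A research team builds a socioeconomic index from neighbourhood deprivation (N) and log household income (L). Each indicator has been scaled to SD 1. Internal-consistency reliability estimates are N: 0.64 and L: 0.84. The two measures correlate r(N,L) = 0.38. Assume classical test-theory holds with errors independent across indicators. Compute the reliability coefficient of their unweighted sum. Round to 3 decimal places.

0.812

Var(N+L) = 2 + 2·[0.38] = 2 + 0.76 = 2.76.
Under uncorrelated errors the observed covariances equal the true-score covariances, so only the own-variance terms attenuate.
True-score variance = [0.64 + 0.84] + 0.76 = 1.48 + 0.76 = 2.24.
Reliability = 2.24 / 2.76 = 0.812.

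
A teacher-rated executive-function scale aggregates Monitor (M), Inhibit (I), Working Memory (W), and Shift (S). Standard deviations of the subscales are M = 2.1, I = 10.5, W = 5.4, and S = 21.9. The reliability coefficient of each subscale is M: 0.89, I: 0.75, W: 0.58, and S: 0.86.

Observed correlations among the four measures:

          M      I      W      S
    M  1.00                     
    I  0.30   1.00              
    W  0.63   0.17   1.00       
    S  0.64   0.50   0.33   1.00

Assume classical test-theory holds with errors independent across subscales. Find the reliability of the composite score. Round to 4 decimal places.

Var(M+I+W+S) = 2.1² + 10.5² + 5.4² + 21.9² + 2·[2.1·10.5·0.30 + 2.1·5.4·0.63 + 2.1·21.9·0.64 + 10.5·5.4·0.17 + 10.5·21.9·0.50 + 5.4·21.9·0.33] = 623.43 + 413.665 = 1037.1.
With uncorrelated errors the cross-covariances are all true-score covariance, so they carry over unchanged; only the diagonal terms shrink to ρᵢσᵢ².
True-score variance = [2.1²·0.89 + 10.5²·0.75 + 5.4²·0.58 + 21.9²·0.86] + 413.665 = 515.99 + 413.665 = 929.655.
Reliability = 929.655 / 1037.1 = 0.8964.

0.8964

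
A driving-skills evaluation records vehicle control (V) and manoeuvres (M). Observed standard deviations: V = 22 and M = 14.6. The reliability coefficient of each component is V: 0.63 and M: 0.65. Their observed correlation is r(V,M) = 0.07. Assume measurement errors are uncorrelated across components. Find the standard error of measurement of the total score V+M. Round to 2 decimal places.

15.93

Var(total) = 697.16 + 44.968 = 742.128.
True-score variance = 443.474 + 44.968 = 488.442, so reliability = 0.6582.
Error variance = 742.128 − 488.442 = 253.686; SEM = √253.686 = 15.93.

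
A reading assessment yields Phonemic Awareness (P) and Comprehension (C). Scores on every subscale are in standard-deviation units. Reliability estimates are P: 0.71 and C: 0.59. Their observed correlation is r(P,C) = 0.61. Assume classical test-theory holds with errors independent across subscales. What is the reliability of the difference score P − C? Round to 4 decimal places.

Var(P−C) = 1 + 1 − 2·0.61 = 2 − 1.22 = 0.78.
With uncorrelated errors the cross-covariances are all true-score covariance, so they carry over unchanged; only the diagonal terms shrink to ρᵢσᵢ².
True-score variance = [0.71 + 0.59] − 1.22 = 1.3 − 1.22 = 0.08.
Reliability = 0.08 / 0.78 = 0.1026.

0.1026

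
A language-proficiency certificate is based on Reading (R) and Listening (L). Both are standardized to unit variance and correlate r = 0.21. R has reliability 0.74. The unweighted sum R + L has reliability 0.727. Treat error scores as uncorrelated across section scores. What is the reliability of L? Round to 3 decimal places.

0.599

Var(R+L) = 2 + 2·0.21 = 2.420.
True-score variance = ρ_R + ρ_L + 2·0.21, so 0.727 = (0.74 + ρ_L + 0.42) / 2.420.
ρ_L = 0.727·2.420 − 0.74 − 0.42 = 0.599.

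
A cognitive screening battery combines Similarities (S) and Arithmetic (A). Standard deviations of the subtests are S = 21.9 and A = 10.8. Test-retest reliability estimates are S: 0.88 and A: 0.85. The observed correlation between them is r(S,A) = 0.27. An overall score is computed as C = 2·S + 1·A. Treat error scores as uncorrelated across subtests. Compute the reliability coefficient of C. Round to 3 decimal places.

Var(C) = 2²·21.9² + 10.8² + 2·[2·21.9·10.8·0.27] = 2035.08 + 255.442 = 2290.52.
Because errors are independent across components, Cov(Tᵢ,Tⱼ) = Cov(Xᵢ,Xⱼ); the off-diagonal part of the true-score variance is the same as above.
True-score variance = [2²·21.9²·0.88 + 10.8²·0.85] + 255.442 = 1787.37 + 255.442 = 2042.81.
Reliability = 2042.81 / 2290.52 = 0.892.

0.892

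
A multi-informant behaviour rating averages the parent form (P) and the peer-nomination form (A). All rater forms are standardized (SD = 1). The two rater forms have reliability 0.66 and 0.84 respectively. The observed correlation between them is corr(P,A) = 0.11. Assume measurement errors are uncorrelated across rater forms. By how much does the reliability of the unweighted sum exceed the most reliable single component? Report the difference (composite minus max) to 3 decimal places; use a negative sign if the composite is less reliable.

Var(sum) = 2 + 0.22 = 2.22; true-score variance = 1.5 + 0.22 = 1.72; composite reliability = 0.7748.
Max component reliability = 0.8400.
Difference = 0.7748 − 0.8400 = -0.065.

-0.065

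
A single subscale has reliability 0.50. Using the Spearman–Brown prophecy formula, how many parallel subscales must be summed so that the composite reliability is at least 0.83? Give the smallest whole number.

5

k ≥ ρ*(1−ρ₁)/(ρ₁(1−ρ*)) = 0.83·0.50 / (0.50·0.17) = 4.882.
Smallest integer k = 5.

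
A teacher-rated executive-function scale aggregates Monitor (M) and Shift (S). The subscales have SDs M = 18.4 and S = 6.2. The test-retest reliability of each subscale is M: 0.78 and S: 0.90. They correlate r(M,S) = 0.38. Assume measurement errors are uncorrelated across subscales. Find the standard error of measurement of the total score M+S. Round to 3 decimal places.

8.850

Var(total) = 377 + 86.7008 = 463.701.
True-score variance = 298.673 + 86.7008 = 385.374, so reliability = 0.8311.
Error variance = 463.701 − 385.374 = 78.3272; SEM = √78.3272 = 8.850.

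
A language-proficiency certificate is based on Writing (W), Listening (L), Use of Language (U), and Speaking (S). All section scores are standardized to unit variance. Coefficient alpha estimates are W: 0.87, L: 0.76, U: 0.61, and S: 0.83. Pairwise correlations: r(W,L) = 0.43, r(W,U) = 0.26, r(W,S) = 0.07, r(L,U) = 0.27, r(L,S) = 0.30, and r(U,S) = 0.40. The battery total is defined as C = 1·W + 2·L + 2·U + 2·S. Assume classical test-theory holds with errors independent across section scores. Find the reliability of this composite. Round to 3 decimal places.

0.860

Var(C) = 1 + 2² + 2² + 2² + 2·[2·0.43 + 2·0.26 + 2·0.07 + 4·0.27 + 4·0.30 + 4·0.40] = 13 + 10.8 = 23.8.
Because errors are independent across components, Cov(Tᵢ,Tⱼ) = Cov(Xᵢ,Xⱼ); the off-diagonal part of the true-score variance is the same as above.
True-score variance = [0.87 + 2²·0.76 + 2²·0.61 + 2²·0.83] + 10.8 = 9.67 + 10.8 = 20.47.
Reliability = 20.47 / 23.8 = 0.860.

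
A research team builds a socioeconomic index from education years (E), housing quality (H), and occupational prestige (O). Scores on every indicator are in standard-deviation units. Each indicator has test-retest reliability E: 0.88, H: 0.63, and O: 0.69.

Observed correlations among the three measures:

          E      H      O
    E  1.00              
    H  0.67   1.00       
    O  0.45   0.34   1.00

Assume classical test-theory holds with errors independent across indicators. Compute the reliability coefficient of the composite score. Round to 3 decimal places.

Var(E+H+O) = 3 + 2·[0.67 + 0.45 + 0.34] = 3 + 2.92 = 5.92.
With uncorrelated errors the cross-covariances are all true-score covariance, so they carry over unchanged; only the diagonal terms shrink to ρᵢσᵢ².
True-score variance = [0.88 + 0.63 + 0.69] + 2.92 = 2.2 + 2.92 = 5.12.
Reliability = 5.12 / 5.92 = 0.865.

0.865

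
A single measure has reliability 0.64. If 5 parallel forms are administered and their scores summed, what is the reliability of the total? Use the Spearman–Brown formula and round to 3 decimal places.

ρ_k = kρ / (1 + (k−1)ρ) = 5·0.64 / (1 + 4·0.64) = 3.200 / 3.560 = 0.899.

0.899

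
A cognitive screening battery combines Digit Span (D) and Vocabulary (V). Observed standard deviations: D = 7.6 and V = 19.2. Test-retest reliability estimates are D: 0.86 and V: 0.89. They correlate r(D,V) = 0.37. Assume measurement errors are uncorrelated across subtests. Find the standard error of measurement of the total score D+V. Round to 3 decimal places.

Var(total) = 426.4 + 107.981 = 534.381.
True-score variance = 377.763 + 107.981 = 485.744, so reliability = 0.9090.
Error variance = 534.381 − 485.744 = 48.6368; SEM = √48.6368 = 6.974.

6.974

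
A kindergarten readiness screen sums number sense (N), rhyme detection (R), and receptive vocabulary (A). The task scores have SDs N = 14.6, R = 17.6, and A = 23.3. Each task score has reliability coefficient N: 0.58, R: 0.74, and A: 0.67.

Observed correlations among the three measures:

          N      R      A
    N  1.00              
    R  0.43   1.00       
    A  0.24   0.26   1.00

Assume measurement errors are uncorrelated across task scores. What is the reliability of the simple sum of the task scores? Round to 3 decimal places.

Var(N+R+A) = 14.6² + 17.6² + 23.3² + 2·[14.6·17.6·0.43 + 14.6·23.3·0.24 + 17.6·23.3·0.26] = 1065.81 + 597.514 = 1663.32.
Under uncorrelated errors the observed covariances equal the true-score covariances, so only the own-variance terms attenuate.
True-score variance = [14.6²·0.58 + 17.6²·0.74 + 23.3²·0.67] + 597.514 = 716.591 + 597.514 = 1314.11.
Reliability = 1314.11 / 1663.32 = 0.790.

0.790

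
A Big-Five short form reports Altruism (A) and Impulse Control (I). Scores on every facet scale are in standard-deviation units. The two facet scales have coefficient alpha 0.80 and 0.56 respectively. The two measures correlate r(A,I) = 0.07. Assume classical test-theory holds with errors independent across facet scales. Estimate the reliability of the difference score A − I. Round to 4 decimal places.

0.6559

Var(A−I) = 1 + 1 − 2·0.07 = 2 − 0.14 = 1.86.
Under uncorrelated errors the observed covariances equal the true-score covariances, so only the own-variance terms attenuate.
True-score variance = [0.80 + 0.56] − 0.14 = 1.36 − 0.14 = 1.22.
Reliability = 1.22 / 1.86 = 0.6559.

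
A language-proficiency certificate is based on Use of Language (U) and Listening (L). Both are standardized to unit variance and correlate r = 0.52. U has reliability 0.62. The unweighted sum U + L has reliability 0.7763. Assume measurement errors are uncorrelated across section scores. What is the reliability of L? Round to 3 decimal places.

Var(U+L) = 2 + 2·0.52 = 3.040.
True-score variance = ρ_U + ρ_L + 2·0.52, so 0.7763 = (0.62 + ρ_L + 1.04) / 3.040.
ρ_L = 0.7763·3.040 − 0.62 − 1.04 = 0.700.

0.700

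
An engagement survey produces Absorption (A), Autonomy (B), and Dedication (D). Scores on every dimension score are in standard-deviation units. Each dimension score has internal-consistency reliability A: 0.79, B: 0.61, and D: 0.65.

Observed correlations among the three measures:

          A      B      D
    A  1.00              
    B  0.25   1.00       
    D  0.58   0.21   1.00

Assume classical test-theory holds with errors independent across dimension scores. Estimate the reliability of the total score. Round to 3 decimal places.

Var(A+B+D) = 3 + 2·[0.25 + 0.58 + 0.21] = 3 + 2.08 = 5.08.
With uncorrelated errors the cross-covariances are all true-score covariance, so they carry over unchanged; only the diagonal terms shrink to ρᵢσᵢ².
True-score variance = [0.79 + 0.61 + 0.65] + 2.08 = 2.05 + 2.08 = 4.13.
Reliability = 4.13 / 5.08 = 0.813.

0.813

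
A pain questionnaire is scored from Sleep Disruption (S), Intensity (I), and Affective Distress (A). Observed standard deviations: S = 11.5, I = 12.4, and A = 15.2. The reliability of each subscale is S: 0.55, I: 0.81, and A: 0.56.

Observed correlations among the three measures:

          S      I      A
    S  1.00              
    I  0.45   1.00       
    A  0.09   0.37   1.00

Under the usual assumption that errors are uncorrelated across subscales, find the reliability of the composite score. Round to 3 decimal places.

Var(S+I+A) = 11.5² + 12.4² + 15.2² + 2·[11.5·12.4·0.45 + 11.5·15.2·0.09 + 12.4·15.2·0.37] = 517.05 + 299.279 = 816.329.
Because errors are independent across components, Cov(Tᵢ,Tⱼ) = Cov(Xᵢ,Xⱼ); the off-diagonal part of the true-score variance is the same as above.
True-score variance = [11.5²·0.55 + 12.4²·0.81 + 15.2²·0.56] + 299.279 = 326.666 + 299.279 = 625.945.
Reliability = 625.945 / 816.329 = 0.767.

0.767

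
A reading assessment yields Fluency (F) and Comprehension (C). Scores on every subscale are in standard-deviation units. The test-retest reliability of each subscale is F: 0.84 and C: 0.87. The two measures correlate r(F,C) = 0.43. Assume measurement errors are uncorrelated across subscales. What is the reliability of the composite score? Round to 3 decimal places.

0.899

Var(F+C) = 2 + 2·[0.43] = 2 + 0.86 = 2.86.
Because errors are independent across components, Cov(Tᵢ,Tⱼ) = Cov(Xᵢ,Xⱼ); the off-diagonal part of the true-score variance is the same as above.
True-score variance = [0.84 + 0.87] + 0.86 = 1.71 + 0.86 = 2.57.
Reliability = 2.57 / 2.86 = 0.899.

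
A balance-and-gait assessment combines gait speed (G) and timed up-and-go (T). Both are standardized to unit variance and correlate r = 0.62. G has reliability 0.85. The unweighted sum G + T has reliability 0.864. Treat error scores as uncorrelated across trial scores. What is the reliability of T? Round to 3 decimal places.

Var(G+T) = 2 + 2·0.62 = 3.240.
True-score variance = ρ_G + ρ_T + 2·0.62, so 0.864 = (0.85 + ρ_T + 1.24) / 3.240.
ρ_T = 0.864·3.240 − 0.85 − 1.24 = 0.709.

0.709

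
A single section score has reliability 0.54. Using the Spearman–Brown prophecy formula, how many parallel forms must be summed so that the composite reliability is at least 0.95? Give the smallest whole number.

k ≥ ρ*(1−ρ₁)/(ρ₁(1−ρ*)) = 0.95·0.46 / (0.54·0.05) = 16.185.
Smallest integer k = 17.

17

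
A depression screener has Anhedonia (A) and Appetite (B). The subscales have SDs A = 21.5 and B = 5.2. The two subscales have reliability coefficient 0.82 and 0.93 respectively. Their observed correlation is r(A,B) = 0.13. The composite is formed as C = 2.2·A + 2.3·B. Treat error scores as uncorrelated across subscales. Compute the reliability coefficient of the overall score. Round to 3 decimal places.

0.837

Var(C) = 2.2²·21.5² + 2.3²·5.2² + 2·[5.06·21.5·5.2·0.13] = 2380.33 + 147.084 = 2527.42.
Under uncorrelated errors the observed covariances equal the true-score covariances, so only the own-variance terms attenuate.
True-score variance = [2.2²·21.5²·0.82 + 2.3²·5.2²·0.93] + 147.084 = 1967.61 + 147.084 = 2114.69.
Reliability = 2114.69 / 2527.42 = 0.837.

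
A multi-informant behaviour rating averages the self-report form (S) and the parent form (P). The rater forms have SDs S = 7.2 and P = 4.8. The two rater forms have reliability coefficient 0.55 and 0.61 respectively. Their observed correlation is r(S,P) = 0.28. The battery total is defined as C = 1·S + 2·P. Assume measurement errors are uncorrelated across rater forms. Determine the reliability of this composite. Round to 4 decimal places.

0.6756

Var(C) = 7.2² + 2²·4.8² + 2·[2·7.2·4.8·0.28] = 144 + 38.7072 = 182.707.
Under uncorrelated errors the observed covariances equal the true-score covariances, so only the own-variance terms attenuate.
True-score variance = [7.2²·0.55 + 2²·4.8²·0.61] + 38.7072 = 84.7296 + 38.7072 = 123.437.
Reliability = 123.437 / 182.707 = 0.6756.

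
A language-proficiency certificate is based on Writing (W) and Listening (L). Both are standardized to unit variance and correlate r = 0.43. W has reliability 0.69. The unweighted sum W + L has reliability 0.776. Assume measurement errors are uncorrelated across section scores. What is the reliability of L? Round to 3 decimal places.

0.669

Var(W+L) = 2 + 2·0.43 = 2.860.
True-score variance = ρ_W + ρ_L + 2·0.43, so 0.776 = (0.69 + ρ_L + 0.86) / 2.860.
ρ_L = 0.776·2.860 − 0.69 − 0.86 = 0.669.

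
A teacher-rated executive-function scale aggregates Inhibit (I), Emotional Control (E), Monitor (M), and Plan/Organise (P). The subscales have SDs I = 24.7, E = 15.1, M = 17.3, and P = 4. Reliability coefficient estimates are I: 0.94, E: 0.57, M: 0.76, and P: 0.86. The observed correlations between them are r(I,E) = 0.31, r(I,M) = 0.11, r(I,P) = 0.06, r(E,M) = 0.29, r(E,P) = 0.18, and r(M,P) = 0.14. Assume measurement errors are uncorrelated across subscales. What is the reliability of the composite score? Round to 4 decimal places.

Var(I+E+M+P) = 24.7² + 15.1² + 17.3² + 4² + 2·[24.7·15.1·0.31 + 24.7·17.3·0.11 + 24.7·4·0.06 + 15.1·17.3·0.29 + 15.1·4·0.18 + 17.3·4·0.14] = 1153.39 + 529.739 = 1683.13.
Because errors are independent across components, Cov(Tᵢ,Tⱼ) = Cov(Xᵢ,Xⱼ); the off-diagonal part of the true-score variance is the same as above.
True-score variance = [24.7²·0.94 + 15.1²·0.57 + 17.3²·0.76 + 4²·0.86] + 529.739 = 944.671 + 529.739 = 1474.41.
Reliability = 1474.41 / 1683.13 = 0.8760.

0.8760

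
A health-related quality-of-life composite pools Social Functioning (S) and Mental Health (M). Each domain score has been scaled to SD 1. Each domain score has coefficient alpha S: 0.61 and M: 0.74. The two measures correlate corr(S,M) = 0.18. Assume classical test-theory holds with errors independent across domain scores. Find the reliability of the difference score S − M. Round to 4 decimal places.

Var(S−M) = 1 + 1 − 2·0.18 = 2 − 0.36 = 1.64.
With uncorrelated errors the cross-covariances are all true-score covariance, so they carry over unchanged; only the diagonal terms shrink to ρᵢσᵢ².
True-score variance = [0.61 + 0.74] − 0.36 = 1.35 − 0.36 = 0.99.
Reliability = 0.99 / 1.64 = 0.6037.

0.6037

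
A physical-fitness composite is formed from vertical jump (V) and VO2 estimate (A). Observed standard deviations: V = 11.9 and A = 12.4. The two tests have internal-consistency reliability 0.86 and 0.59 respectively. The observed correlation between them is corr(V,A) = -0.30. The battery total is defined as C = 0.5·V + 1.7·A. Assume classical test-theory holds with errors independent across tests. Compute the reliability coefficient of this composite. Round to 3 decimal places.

0.537

Var(C) = 0.5²·11.9² + 1.7²·12.4² + 2·[0.85·11.9·12.4·(-0.30)] = 479.769 − 75.2556 = 404.513.
With uncorrelated errors the cross-covariances are all true-score covariance, so they carry over unchanged; only the diagonal terms shrink to ρᵢσᵢ².
True-score variance = [0.5²·11.9²·0.86 + 1.7²·12.4²·0.59] − 75.2556 = 292.622 − 75.2556 = 217.367.
Reliability = 217.367 / 404.513 = 0.537.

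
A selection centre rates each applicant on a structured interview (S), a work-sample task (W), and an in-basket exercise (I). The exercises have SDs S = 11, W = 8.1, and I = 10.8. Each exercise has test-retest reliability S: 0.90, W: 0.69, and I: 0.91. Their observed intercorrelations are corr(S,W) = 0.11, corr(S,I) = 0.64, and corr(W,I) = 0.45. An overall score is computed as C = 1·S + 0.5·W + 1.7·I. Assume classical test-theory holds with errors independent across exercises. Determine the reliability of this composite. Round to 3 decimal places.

Var(C) = 11² + 0.5²·8.1² + 1.7²·10.8² + 2·[0.5·11·8.1·0.11 + 1.7·11·10.8·0.64 + 0.85·8.1·10.8·0.45] = 474.492 + 335.232 = 809.724.
Under uncorrelated errors the observed covariances equal the true-score covariances, so only the own-variance terms attenuate.
True-score variance = [11²·0.90 + 0.5²·8.1²·0.69 + 1.7²·10.8²·0.91] + 335.232 = 426.969 + 335.232 = 762.201.
Reliability = 762.201 / 809.724 = 0.941.

0.941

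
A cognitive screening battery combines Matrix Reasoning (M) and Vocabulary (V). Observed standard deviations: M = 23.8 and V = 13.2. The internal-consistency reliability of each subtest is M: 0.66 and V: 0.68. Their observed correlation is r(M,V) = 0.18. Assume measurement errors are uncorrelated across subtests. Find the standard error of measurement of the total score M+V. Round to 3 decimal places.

15.759

Var(total) = 740.68 + 113.098 = 853.778.
True-score variance = 492.334 + 113.098 = 605.431, so reliability = 0.7091.
Error variance = 853.778 − 605.431 = 248.346; SEM = √248.346 = 15.759.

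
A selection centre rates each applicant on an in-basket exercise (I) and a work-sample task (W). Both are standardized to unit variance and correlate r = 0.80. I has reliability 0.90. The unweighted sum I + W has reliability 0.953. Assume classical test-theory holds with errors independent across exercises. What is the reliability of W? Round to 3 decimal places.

Var(I+W) = 2 + 2·0.80 = 3.600.
True-score variance = ρ_I + ρ_W + 2·0.80, so 0.953 = (0.90 + ρ_W + 1.60) / 3.600.
ρ_W = 0.953·3.600 − 0.90 − 1.60 = 0.931.

0.931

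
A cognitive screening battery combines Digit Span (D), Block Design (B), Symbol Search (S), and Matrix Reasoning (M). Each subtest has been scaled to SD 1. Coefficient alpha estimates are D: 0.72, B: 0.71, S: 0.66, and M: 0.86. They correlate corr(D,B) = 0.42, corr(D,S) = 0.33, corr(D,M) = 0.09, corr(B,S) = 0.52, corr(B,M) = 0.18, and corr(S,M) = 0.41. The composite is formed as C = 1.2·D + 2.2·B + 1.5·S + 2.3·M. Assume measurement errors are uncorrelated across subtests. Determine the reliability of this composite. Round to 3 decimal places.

Var(C) = 1.2² + 2.2² + 1.5² + 2.3² + 2·[2.64·0.42 + 1.8·0.33 + 2.76·0.09 + 3.3·0.52 + 5.06·0.18 + 3.45·0.41] = 13.82 + 11.985 = 25.805.
Under uncorrelated errors the observed covariances equal the true-score covariances, so only the own-variance terms attenuate.
True-score variance = [1.2²·0.72 + 2.2²·0.71 + 1.5²·0.66 + 2.3²·0.86] + 11.985 = 10.5076 + 11.985 = 22.4926.
Reliability = 22.4926 / 25.805 = 0.872.

0.872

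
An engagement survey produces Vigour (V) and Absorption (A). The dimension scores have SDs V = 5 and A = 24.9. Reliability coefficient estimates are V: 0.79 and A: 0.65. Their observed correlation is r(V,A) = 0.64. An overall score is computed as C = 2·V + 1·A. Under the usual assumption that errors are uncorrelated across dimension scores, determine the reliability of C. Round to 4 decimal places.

0.7709

Var(C) = 2²·5² + 24.9² + 2·[2·5·24.9·0.64] = 720.01 + 318.72 = 1038.73.
With uncorrelated errors the cross-covariances are all true-score covariance, so they carry over unchanged; only the diagonal terms shrink to ρᵢσᵢ².
True-score variance = [2²·5²·0.79 + 24.9²·0.65] + 318.72 = 482.006 + 318.72 = 800.726.
Reliability = 800.726 / 1038.73 = 0.7709.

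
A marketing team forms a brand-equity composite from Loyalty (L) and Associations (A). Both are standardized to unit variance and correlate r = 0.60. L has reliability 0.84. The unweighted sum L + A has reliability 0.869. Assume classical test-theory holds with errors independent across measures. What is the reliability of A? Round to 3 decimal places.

Var(L+A) = 2 + 2·0.60 = 3.200.
True-score variance = ρ_L + ρ_A + 2·0.60, so 0.869 = (0.84 + ρ_A + 1.20) / 3.200.
ρ_A = 0.869·3.200 − 0.84 − 1.20 = 0.741.

0.741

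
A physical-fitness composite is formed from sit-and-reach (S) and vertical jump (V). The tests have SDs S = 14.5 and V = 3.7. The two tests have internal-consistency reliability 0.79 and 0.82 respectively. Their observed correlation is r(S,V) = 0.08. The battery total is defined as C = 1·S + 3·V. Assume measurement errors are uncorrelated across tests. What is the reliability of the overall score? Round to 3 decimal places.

0.815

Var(C) = 14.5² + 3²·3.7² + 2·[3·14.5·3.7·0.08] = 333.46 + 25.752 = 359.212.
Because errors are independent across components, Cov(Tᵢ,Tⱼ) = Cov(Xᵢ,Xⱼ); the off-diagonal part of the true-score variance is the same as above.
True-score variance = [14.5²·0.79 + 3²·3.7²·0.82] + 25.752 = 267.13 + 25.752 = 292.882.
Reliability = 292.882 / 359.212 = 0.815.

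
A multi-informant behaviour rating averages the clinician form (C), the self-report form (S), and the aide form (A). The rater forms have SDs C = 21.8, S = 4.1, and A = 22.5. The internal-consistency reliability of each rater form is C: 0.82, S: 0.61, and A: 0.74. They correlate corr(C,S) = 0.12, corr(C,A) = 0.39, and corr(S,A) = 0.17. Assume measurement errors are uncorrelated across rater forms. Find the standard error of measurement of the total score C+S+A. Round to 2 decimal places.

14.96

Var(total) = 998.3 + 435.406 = 1433.71.
True-score variance = 774.576 + 435.406 = 1209.98, so reliability = 0.8440.
Error variance = 1433.71 − 1209.98 = 223.724; SEM = √223.724 = 14.96.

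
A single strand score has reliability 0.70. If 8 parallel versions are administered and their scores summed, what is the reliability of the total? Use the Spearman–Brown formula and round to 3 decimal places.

0.949

ρ_k = kρ / (1 + (k−1)ρ) = 8·0.70 / (1 + 7·0.70) = 5.600 / 5.900 = 0.949.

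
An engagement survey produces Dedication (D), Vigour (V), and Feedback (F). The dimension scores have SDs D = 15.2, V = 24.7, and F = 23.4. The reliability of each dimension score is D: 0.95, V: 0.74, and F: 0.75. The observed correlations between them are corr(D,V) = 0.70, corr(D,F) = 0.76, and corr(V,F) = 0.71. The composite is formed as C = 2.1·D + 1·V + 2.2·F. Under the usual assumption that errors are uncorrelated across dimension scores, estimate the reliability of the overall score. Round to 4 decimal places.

0.9100

Var(C) = 2.1²·15.2² + 24.7² + 2.2²·23.4² + 2·[2.1·15.2·24.7·0.70 + 4.62·15.2·23.4·0.76 + 2.2·24.7·23.4·0.71] = 4279.17 + 5407.13 = 9686.3.
With uncorrelated errors the cross-covariances are all true-score covariance, so they carry over unchanged; only the diagonal terms shrink to ρᵢσᵢ².
True-score variance = [2.1²·15.2²·0.95 + 24.7²·0.74 + 2.2²·23.4²·0.75] + 5407.13 = 3407.05 + 5407.13 = 8814.18.
Reliability = 8814.18 / 9686.3 = 0.9100.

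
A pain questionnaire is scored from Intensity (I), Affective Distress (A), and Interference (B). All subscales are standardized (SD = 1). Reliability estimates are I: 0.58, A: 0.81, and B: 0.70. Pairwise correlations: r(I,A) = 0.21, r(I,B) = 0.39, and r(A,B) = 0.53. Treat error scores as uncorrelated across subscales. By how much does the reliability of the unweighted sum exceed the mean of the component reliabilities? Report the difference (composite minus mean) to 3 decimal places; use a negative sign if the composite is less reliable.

0.130

Var(sum) = 3 + 2.26 = 5.26; true-score variance = 2.09 + 2.26 = 4.35; composite reliability = 0.8270.
Mean component reliability = 0.6967.
Difference = 0.8270 − 0.6967 = 0.130.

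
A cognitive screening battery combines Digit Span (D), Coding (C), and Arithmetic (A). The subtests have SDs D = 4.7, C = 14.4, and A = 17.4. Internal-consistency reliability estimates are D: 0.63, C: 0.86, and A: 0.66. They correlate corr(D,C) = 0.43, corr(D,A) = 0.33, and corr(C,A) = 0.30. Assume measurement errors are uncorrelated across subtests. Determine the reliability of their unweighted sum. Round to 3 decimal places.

0.824

Var(D+C+A) = 4.7² + 14.4² + 17.4² + 2·[4.7·14.4·0.43 + 4.7·17.4·0.33 + 14.4·17.4·0.30] = 532.21 + 262.516 = 794.726.
Under uncorrelated errors the observed covariances equal the true-score covariances, so only the own-variance terms attenuate.
True-score variance = [4.7²·0.63 + 14.4²·0.86 + 17.4²·0.66] + 262.516 = 392.068 + 262.516 = 654.583.
Reliability = 654.583 / 794.726 = 0.824.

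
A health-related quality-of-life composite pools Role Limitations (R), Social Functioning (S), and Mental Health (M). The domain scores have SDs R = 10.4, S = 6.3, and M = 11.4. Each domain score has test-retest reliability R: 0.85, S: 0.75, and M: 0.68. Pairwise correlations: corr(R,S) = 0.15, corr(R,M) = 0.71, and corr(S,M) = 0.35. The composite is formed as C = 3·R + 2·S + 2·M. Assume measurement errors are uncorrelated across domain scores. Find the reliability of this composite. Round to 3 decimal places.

0.882

Var(C) = 3²·10.4² + 2²·6.3² + 2²·11.4² + 2·[6·10.4·6.3·0.15 + 6·10.4·11.4·0.71 + 4·6.3·11.4·0.35] = 1652.04 + 1329.16 = 2981.2.
Under uncorrelated errors the observed covariances equal the true-score covariances, so only the own-variance terms attenuate.
True-score variance = [3²·10.4²·0.85 + 2²·6.3²·0.75 + 2²·11.4²·0.68] + 1329.16 = 1299.99 + 1329.16 = 2629.15.
Reliability = 2629.15 / 2981.2 = 0.882.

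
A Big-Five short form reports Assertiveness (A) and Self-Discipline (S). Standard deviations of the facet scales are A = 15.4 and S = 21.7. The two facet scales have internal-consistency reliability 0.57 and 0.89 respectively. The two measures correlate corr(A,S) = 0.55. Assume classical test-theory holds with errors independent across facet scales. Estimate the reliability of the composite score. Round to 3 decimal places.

Var(A+S) = 15.4² + 21.7² + 2·[15.4·21.7·0.55] = 708.05 + 367.598 = 1075.65.
With uncorrelated errors the cross-covariances are all true-score covariance, so they carry over unchanged; only the diagonal terms shrink to ρᵢσᵢ².
True-score variance = [15.4²·0.57 + 21.7²·0.89] + 367.598 = 554.273 + 367.598 = 921.871.
Reliability = 921.871 / 1075.65 = 0.857.

0.857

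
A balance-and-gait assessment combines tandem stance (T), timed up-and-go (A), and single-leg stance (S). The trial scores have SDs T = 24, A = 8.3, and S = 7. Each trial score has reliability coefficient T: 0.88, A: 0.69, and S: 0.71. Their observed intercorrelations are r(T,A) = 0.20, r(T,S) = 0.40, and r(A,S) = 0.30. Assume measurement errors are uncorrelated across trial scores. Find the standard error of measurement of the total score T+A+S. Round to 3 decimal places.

10.232

Var(total) = 693.89 + 248.94 = 942.83.
True-score variance = 589.204 + 248.94 = 838.144, so reliability = 0.8890.
Error variance = 942.83 − 838.144 = 104.686; SEM = √104.686 = 10.232.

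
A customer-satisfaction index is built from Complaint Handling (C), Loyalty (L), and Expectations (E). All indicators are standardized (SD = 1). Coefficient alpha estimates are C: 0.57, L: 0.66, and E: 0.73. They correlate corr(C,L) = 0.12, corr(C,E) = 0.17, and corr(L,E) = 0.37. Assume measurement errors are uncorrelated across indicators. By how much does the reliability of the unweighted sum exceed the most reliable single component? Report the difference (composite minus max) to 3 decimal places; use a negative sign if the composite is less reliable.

0.029

Var(sum) = 3 + 1.32 = 4.32; true-score variance = 1.96 + 1.32 = 3.28; composite reliability = 0.7593.
Max component reliability = 0.7300.
Difference = 0.7593 − 0.7300 = 0.029.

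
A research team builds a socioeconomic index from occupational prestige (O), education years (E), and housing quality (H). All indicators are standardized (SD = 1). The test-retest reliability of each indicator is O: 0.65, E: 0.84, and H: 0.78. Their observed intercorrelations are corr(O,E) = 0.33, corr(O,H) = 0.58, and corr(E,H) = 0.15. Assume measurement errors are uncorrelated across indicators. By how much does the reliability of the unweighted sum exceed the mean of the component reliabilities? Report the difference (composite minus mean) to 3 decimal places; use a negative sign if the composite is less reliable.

0.101

Var(sum) = 3 + 2.12 = 5.12; true-score variance = 2.27 + 2.12 = 4.39; composite reliability = 0.8574.
Mean component reliability = 0.7567.
Difference = 0.8574 − 0.7567 = 0.101.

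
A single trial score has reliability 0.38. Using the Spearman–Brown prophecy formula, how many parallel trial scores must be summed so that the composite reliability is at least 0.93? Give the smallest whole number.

22

k ≥ ρ*(1−ρ₁)/(ρ₁(1−ρ*)) = 0.93·0.62 / (0.38·0.07) = 21.677.
Smallest integer k = 22.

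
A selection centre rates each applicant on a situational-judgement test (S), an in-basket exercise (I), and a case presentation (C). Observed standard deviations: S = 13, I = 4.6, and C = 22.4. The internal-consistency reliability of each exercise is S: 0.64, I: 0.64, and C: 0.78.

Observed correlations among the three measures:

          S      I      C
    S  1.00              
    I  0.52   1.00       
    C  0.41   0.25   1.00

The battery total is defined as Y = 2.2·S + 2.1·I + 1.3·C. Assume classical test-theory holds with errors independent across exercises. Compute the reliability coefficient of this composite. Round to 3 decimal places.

Var(Y) = 2.2²·13² + 2.1²·4.6² + 1.3²·22.4² + 2·[4.62·13·4.6·0.52 + 2.86·13·22.4·0.41 + 2.73·4.6·22.4·0.25] = 1759.25 + 1110.9 = 2870.15.
Because errors are independent across components, Cov(Tᵢ,Tⱼ) = Cov(Xᵢ,Xⱼ); the off-diagonal part of the true-score variance is the same as above.
True-score variance = [2.2²·13²·0.64 + 2.1²·4.6²·0.64 + 1.3²·22.4²·0.78] + 1110.9 = 1244.64 + 1110.9 = 2355.54.
Reliability = 2355.54 / 2870.15 = 0.821.

0.821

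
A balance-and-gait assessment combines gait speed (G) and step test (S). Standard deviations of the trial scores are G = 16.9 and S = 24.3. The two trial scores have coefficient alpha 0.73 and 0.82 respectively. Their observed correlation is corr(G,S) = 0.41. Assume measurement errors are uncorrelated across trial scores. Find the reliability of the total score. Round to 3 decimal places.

0.849

Var(G+S) = 16.9² + 24.3² + 2·[16.9·24.3·0.41] = 876.1 + 336.749 = 1212.85.
Because errors are independent across components, Cov(Tᵢ,Tⱼ) = Cov(Xᵢ,Xⱼ); the off-diagonal part of the true-score variance is the same as above.
True-score variance = [16.9²·0.73 + 24.3²·0.82] + 336.749 = 692.697 + 336.749 = 1029.45.
Reliability = 1029.45 / 1212.85 = 0.849.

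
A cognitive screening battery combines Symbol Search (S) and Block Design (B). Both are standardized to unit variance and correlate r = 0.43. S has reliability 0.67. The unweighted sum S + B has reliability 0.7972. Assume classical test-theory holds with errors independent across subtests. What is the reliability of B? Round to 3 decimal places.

0.750

Var(S+B) = 2 + 2·0.43 = 2.860.
True-score variance = ρ_S + ρ_B + 2·0.43, so 0.7972 = (0.67 + ρ_B + 0.86) / 2.860.
ρ_B = 0.7972·2.860 − 0.67 − 0.86 = 0.750.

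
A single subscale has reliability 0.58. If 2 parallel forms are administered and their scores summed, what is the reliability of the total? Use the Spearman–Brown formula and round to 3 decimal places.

ρ_k = kρ / (1 + (k−1)ρ) = 2·0.58 / (1 + 1·0.58) = 1.160 / 1.580 = 0.734.

0.734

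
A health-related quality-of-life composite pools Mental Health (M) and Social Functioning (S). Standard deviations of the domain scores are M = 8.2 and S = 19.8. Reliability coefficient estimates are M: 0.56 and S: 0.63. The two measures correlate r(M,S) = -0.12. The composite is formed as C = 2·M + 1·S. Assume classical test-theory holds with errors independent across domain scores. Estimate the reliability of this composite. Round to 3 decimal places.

Var(C) = 2²·8.2² + 19.8² + 2·[2·8.2·19.8·(-0.12)] = 661 − 77.9328 = 583.067.
Under uncorrelated errors the observed covariances equal the true-score covariances, so only the own-variance terms attenuate.
True-score variance = [2²·8.2²·0.56 + 19.8²·0.63] − 77.9328 = 397.603 − 77.9328 = 319.67.
Reliability = 319.67 / 583.067 = 0.548.

0.548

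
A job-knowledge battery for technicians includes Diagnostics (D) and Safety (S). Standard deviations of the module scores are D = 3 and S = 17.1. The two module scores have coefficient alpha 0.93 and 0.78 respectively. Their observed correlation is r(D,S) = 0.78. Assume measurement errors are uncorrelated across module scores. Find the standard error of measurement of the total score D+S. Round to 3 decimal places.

8.060

Var(total) = 301.41 + 80.028 = 381.438.
True-score variance = 236.45 + 80.028 = 316.478, so reliability = 0.8297.
Error variance = 381.438 − 316.478 = 64.9602; SEM = √64.9602 = 8.060.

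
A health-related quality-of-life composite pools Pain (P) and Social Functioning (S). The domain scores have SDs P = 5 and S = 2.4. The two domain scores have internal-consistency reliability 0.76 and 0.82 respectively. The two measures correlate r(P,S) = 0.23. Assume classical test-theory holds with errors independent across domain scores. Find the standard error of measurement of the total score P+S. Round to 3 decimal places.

Var(total) = 30.76 + 5.52 = 36.28.
True-score variance = 23.7232 + 5.52 = 29.2432, so reliability = 0.8060.
Error variance = 36.28 − 29.2432 = 7.0368; SEM = √7.0368 = 2.653.

2.653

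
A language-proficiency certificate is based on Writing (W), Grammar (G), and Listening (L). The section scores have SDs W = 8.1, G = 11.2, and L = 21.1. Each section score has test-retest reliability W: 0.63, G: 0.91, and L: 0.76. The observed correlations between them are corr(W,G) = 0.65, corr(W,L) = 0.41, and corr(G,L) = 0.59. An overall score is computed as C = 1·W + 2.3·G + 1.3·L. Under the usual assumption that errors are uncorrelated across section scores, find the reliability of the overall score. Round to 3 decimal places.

Var(C) = 8.1² + 2.3²·11.2² + 1.3²·21.1² + 2·[2.3·8.1·11.2·0.65 + 1.3·8.1·21.1·0.41 + 2.99·11.2·21.1·0.59] = 1481.59 + 1287.23 = 2768.82.
Under uncorrelated errors the observed covariances equal the true-score covariances, so only the own-variance terms attenuate.
True-score variance = [8.1²·0.63 + 2.3²·11.2²·0.91 + 1.3²·21.1²·0.76] + 1287.23 = 1217.02 + 1287.23 = 2504.24.
Reliability = 2504.24 / 2768.82 = 0.904.

0.904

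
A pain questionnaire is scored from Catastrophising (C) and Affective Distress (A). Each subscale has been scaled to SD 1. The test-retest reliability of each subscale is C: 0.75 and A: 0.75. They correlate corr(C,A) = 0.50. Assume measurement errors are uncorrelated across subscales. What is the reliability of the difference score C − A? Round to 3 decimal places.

0.500

Var(C−A) = 1 + 1 − 2·0.50 = 2 − 1 = 1.
Under uncorrelated errors the observed covariances equal the true-score covariances, so only the own-variance terms attenuate.
True-score variance = [0.75 + 0.75] − 1 = 1.5 − 1 = 0.5.
Reliability = 0.5 / 1 = 0.500.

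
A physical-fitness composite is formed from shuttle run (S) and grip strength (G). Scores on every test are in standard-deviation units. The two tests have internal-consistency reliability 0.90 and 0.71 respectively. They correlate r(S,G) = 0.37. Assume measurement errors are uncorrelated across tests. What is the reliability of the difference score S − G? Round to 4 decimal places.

Var(S−G) = 1 + 1 − 2·0.37 = 2 − 0.74 = 1.26.
Under uncorrelated errors the observed covariances equal the true-score covariances, so only the own-variance terms attenuate.
True-score variance = [0.90 + 0.71] − 0.74 = 1.61 − 0.74 = 0.87.
Reliability = 0.87 / 1.26 = 0.6905.

0.6905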